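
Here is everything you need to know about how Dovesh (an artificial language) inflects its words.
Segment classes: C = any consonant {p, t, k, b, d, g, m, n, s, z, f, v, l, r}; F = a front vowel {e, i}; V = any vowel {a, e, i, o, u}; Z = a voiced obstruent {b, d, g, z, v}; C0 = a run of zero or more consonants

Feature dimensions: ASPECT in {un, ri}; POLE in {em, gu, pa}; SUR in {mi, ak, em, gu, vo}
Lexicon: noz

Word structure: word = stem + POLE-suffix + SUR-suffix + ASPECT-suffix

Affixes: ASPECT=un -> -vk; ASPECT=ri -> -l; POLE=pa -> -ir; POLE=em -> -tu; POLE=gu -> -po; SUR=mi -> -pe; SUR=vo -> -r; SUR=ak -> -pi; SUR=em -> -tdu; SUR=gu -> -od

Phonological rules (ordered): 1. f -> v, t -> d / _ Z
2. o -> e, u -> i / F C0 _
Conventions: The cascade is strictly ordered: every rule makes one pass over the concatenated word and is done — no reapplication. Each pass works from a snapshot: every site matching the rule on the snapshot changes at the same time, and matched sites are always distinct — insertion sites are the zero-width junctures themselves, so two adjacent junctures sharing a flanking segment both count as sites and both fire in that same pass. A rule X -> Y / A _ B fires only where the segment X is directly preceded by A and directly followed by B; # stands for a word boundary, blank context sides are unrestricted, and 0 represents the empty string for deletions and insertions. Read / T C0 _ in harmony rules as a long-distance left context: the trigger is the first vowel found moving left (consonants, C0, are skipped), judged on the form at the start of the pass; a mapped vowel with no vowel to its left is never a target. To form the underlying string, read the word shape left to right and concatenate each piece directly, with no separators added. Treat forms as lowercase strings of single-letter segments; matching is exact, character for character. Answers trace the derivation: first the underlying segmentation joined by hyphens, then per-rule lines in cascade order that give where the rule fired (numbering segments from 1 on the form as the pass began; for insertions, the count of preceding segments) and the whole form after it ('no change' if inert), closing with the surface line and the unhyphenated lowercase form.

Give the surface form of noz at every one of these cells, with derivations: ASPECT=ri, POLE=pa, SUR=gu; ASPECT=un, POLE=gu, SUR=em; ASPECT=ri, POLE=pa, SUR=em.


cell ASPECT=ri, POLE=pa, SUR=gu:
underlying: noz-ir-od-l
1. f -> v, t -> d / _ Z: no change
2. o -> e, u -> i / F C0 _: fires at position(s) 6: noziredl
surface: noziredl

cell ASPECT=un, POLE=gu, SUR=em:
underlying: noz-po-tdu-vk
1. f -> v, t -> d / _ Z: fires at position(s) 6: nozpodduvk
2. o -> e, u -> i / F C0 _: no change
surface: nozpodduvk

cell ASPECT=ri, POLE=pa, SUR=em:
underlying: noz-ir-tdu-l
1. f -> v, t -> d / _ Z: fires at position(s) 6: nozirddul
2. o -> e, u -> i / F C0 _: fires at position(s) 8: nozirddil
surface: nozirddil


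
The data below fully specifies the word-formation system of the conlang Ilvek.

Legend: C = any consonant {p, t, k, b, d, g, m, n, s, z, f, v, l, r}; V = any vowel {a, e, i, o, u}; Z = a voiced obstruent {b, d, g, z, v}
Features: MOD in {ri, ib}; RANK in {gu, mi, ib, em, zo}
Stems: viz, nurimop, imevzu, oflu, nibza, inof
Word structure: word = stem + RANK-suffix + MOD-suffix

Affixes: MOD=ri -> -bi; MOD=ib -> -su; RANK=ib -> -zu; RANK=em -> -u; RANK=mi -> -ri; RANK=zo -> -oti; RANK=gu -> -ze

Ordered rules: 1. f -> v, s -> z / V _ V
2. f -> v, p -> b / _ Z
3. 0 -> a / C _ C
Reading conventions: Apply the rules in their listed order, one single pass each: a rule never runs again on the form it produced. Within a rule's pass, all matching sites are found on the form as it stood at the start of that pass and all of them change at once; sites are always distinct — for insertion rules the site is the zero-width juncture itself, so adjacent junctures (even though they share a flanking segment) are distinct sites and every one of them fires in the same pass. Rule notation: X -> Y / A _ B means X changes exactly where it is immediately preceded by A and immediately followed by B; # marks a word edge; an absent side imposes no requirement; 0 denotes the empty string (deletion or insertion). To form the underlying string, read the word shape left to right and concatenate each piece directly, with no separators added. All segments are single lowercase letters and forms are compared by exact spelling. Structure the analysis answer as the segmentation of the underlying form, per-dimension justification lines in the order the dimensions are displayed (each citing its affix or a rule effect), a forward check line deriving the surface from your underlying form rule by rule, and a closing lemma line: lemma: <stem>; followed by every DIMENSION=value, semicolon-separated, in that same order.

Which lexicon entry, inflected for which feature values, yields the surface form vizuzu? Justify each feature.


underlying: viz-u-su
MOD=ib - signalled by the affix -su
RANK=em - signalled by the affix -u
check: vizusu -> vizuzu -> vizuzu -> vizuzu
lemma: viz; MOD=ib; RANK=em


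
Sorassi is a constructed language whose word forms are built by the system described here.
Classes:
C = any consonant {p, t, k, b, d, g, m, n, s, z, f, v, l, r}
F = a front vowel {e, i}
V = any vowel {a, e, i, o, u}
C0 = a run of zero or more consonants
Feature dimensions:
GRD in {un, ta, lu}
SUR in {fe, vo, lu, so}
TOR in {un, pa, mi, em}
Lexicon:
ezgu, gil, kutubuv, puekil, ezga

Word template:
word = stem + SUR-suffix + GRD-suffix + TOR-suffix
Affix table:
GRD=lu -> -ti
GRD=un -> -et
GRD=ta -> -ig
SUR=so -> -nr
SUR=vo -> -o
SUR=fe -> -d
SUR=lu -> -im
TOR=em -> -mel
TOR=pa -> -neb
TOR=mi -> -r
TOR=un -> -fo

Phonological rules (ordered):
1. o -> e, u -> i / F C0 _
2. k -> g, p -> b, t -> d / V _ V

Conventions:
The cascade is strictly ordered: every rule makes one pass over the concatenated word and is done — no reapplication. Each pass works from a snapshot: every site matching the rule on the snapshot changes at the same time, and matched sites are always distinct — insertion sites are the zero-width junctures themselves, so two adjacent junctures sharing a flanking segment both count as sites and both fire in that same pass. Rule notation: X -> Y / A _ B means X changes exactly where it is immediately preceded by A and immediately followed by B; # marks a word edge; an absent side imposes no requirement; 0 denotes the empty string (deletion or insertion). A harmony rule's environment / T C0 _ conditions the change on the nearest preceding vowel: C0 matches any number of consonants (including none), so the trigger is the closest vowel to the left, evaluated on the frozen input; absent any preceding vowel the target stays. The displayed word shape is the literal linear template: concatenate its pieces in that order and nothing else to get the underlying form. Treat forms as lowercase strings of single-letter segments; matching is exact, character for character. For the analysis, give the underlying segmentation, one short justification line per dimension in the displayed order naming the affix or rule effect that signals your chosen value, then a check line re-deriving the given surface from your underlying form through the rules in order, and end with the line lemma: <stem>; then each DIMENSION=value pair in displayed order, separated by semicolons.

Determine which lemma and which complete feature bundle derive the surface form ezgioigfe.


underlying: ezgu-o-ig-fo
GRD=ta - signalled by the affix -ig
SUR=vo - signalled by the affix -o
TOR=un - signalled by the affix -fo
check: ezguoigfo -> ezgioigfe -> ezgioigfe
lemma: ezgu; GRD=ta; SUR=vo; TOR=un


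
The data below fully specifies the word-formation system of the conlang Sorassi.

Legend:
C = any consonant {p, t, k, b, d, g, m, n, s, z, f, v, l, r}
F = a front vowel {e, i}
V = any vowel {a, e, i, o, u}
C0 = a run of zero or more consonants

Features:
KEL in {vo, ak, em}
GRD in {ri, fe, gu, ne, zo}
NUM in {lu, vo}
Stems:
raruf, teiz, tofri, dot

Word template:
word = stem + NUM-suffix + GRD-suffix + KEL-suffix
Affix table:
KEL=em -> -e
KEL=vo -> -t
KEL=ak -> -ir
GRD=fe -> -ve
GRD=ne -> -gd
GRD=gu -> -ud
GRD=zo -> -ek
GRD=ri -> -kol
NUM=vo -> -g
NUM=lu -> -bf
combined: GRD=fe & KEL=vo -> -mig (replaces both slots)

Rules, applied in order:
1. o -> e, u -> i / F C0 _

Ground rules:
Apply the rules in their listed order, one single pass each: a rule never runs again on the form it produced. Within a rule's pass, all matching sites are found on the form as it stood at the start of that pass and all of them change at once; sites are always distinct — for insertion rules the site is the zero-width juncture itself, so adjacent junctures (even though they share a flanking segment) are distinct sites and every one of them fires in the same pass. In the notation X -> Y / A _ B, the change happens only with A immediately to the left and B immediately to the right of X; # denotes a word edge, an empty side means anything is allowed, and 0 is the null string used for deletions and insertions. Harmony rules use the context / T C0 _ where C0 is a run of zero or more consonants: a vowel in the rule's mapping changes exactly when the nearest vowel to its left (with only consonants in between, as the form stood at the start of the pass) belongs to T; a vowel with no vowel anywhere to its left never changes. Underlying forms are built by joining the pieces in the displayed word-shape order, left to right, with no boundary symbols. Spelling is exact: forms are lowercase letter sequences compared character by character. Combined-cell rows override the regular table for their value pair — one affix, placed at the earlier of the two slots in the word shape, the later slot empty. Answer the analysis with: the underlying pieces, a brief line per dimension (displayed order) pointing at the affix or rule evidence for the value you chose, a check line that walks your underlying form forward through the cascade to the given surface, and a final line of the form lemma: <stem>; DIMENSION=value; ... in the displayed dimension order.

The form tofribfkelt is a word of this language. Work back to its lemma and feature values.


underlying: tofri-bf-kol-t
KEL=vo - signalled by the affix -t
GRD=ri - signalled by the affix -kol
NUM=lu - signalled by the affix -bf
check: tofribfkolt -> tofribfkelt
lemma: tofri; KEL=vo; GRD=ri; NUM=lu


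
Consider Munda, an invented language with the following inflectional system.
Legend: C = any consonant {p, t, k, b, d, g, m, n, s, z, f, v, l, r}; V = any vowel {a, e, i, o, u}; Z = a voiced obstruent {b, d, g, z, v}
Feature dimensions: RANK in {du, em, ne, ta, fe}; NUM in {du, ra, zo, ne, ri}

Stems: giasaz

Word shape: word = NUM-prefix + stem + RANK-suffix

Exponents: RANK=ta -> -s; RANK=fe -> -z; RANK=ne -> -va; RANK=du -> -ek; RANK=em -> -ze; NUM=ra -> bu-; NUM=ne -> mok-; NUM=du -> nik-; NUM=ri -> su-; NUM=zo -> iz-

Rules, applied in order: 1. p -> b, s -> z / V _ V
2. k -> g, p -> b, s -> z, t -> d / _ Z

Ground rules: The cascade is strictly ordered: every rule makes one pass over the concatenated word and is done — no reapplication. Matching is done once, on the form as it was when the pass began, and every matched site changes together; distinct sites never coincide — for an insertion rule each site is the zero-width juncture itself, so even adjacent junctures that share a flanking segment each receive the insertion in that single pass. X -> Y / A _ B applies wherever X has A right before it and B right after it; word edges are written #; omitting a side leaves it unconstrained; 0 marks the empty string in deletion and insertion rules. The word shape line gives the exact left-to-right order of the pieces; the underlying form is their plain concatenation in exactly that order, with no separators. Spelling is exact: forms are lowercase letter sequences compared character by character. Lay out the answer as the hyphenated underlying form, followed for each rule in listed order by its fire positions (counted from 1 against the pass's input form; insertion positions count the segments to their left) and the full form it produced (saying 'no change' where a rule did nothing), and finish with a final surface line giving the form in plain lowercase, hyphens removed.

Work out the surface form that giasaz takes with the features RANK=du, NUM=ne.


underlying: mok-giasaz-ek
1. p -> b, s -> z / V _ V: fires at position(s) 7: mokgiazazek
2. k -> g, p -> b, s -> z, t -> d / _ Z: fires at position(s) 3: moggiazazek
surface: moggiazazek


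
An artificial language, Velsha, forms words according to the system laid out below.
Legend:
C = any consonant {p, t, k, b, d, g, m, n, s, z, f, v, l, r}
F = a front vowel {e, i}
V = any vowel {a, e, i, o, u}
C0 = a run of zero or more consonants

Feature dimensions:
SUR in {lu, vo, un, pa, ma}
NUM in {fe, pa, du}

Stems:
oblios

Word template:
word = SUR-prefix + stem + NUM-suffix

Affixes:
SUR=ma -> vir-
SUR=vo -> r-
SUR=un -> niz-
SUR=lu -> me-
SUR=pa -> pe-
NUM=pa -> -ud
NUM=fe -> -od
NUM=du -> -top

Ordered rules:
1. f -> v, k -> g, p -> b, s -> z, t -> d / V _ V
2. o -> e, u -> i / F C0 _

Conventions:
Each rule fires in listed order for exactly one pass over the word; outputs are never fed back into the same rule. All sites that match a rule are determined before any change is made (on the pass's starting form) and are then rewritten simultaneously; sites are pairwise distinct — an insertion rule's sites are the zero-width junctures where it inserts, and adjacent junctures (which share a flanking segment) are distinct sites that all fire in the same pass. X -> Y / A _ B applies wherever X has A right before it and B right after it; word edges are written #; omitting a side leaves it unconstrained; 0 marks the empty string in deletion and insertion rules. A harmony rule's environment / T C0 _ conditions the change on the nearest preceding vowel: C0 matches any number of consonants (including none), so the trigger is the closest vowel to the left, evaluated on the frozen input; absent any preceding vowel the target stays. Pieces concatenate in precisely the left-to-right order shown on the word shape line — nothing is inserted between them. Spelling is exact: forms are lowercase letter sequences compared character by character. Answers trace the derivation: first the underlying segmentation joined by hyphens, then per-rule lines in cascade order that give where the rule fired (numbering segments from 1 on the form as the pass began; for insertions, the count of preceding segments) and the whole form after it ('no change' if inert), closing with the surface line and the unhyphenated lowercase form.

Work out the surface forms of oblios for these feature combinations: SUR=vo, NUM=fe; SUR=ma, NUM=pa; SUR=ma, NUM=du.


cell SUR=vo, NUM=fe:
underlying: r-oblios-od
1. f -> v, k -> g, p -> b, s -> z, t -> d / V _ V: fires at position(s) 7: robliozod
2. o -> e, u -> i / F C0 _: fires at position(s) 6: robliezod
surface: robliezod

cell SUR=ma, NUM=pa:
underlying: vir-oblios-ud
1. f -> v, k -> g, p -> b, s -> z, t -> d / V _ V: fires at position(s) 9: virobliozud
2. o -> e, u -> i / F C0 _: fires at position(s) 4, 8: virebliezud
surface: virebliezud

cell SUR=ma, NUM=du:
underlying: vir-oblios-top
1. f -> v, k -> g, p -> b, s -> z, t -> d / V _ V: no change
2. o -> e, u -> i / F C0 _: fires at position(s) 4, 8: virebliestop
surface: virebliestop


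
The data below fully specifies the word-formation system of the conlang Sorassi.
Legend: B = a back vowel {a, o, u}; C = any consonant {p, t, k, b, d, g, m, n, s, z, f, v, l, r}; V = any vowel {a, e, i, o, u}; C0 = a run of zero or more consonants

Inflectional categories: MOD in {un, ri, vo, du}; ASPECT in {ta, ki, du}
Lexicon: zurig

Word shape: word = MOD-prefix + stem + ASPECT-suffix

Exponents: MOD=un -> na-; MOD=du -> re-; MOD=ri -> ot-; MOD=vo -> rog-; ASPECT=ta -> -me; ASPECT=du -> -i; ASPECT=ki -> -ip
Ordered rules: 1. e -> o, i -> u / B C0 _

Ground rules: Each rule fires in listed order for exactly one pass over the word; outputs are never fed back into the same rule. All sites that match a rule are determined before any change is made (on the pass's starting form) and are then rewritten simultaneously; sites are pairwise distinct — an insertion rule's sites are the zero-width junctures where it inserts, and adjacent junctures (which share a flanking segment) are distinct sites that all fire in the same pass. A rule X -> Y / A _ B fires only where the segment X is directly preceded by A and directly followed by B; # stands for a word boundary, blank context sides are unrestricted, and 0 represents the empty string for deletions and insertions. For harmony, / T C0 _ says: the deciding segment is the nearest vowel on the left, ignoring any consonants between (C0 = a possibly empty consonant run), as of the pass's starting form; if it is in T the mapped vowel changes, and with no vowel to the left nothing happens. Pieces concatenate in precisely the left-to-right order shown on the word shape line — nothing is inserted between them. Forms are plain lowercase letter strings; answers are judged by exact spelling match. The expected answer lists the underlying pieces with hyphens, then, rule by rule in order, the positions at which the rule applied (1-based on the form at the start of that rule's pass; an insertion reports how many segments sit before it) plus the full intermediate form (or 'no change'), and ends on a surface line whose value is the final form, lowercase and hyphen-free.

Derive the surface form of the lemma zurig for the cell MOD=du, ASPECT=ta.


underlying: re-zurig-me
1. e -> o, i -> u / B C0 _: fires at position(s) 6: rezurugme
surface: rezurugme


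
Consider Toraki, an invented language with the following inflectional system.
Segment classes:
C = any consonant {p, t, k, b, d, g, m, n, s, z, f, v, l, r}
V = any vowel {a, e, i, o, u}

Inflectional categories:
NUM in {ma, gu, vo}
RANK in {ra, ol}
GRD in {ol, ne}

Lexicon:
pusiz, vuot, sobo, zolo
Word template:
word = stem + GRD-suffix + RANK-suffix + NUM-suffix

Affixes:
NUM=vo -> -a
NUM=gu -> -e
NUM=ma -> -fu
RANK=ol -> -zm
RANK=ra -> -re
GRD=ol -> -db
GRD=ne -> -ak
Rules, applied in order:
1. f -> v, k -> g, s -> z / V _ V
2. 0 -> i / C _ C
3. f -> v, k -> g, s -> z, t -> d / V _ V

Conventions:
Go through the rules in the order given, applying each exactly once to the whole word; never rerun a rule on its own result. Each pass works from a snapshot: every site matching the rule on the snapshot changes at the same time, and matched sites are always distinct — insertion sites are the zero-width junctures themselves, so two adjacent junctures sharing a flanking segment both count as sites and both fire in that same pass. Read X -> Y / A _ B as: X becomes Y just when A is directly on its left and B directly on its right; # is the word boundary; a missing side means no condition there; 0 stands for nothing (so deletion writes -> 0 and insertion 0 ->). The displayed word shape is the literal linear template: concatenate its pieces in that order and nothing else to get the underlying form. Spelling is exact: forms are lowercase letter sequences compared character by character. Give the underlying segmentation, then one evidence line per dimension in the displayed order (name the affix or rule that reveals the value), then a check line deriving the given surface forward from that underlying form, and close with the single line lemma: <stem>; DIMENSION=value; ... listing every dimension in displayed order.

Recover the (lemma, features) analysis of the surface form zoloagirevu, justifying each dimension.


underlying: zolo-ak-re-fu
NUM=ma - signalled by the affix -fu
RANK=ra - signalled by the affix -re
GRD=ne - signalled by the affix -ak
check: zoloakrefu -> zoloakrevu -> zoloakirevu -> zoloagirevu
lemma: zolo; NUM=ma; RANK=ra; GRD=ne


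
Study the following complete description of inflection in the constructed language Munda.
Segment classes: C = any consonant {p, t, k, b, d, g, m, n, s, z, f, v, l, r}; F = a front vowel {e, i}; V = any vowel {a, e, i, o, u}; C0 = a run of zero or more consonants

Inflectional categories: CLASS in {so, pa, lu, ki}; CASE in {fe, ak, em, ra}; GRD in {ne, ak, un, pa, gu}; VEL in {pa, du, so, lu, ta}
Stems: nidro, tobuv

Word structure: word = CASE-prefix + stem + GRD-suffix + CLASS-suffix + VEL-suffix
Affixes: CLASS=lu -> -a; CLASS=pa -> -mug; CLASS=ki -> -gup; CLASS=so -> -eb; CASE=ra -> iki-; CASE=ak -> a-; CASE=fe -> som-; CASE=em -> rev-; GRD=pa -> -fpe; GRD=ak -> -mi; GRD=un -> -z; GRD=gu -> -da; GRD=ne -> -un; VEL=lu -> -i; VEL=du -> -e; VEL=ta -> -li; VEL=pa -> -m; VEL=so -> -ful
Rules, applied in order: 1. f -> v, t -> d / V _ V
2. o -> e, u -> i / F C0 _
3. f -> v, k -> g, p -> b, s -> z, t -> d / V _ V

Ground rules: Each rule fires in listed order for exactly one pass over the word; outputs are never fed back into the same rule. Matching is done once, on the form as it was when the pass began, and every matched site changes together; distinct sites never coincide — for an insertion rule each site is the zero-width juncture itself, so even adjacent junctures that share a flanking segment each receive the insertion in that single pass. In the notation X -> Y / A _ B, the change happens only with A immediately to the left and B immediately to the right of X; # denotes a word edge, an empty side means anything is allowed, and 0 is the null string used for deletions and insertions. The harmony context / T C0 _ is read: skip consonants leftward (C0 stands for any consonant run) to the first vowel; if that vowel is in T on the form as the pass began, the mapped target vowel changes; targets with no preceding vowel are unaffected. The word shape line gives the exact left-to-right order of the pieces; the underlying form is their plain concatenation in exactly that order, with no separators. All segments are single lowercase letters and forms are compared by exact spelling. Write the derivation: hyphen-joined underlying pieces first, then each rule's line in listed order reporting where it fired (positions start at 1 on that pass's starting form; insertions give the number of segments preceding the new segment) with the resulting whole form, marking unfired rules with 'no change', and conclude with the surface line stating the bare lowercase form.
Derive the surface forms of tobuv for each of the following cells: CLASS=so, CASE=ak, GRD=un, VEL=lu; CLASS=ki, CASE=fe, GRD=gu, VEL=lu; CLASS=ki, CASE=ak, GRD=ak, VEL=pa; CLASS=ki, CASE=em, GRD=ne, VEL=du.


cell CLASS=so, CASE=ak, GRD=un, VEL=lu:
underlying: a-tobuv-z-eb-i
1. f -> v, t -> d / V _ V: fires at position(s) 2: adobuvzebi
2. o -> e, u -> i / F C0 _: no change
3. f -> v, k -> g, p -> b, s -> z, t -> d / V _ V: no change
surface: adobuvzebi

cell CLASS=ki, CASE=fe, GRD=gu, VEL=lu:
underlying: som-tobuv-da-gup-i
1. f -> v, t -> d / V _ V: no change
2. o -> e, u -> i / F C0 _: no change
3. f -> v, k -> g, p -> b, s -> z, t -> d / V _ V: fires at position(s) 13: somtobuvdagubi
surface: somtobuvdagubi

cell CLASS=ki, CASE=ak, GRD=ak, VEL=pa:
underlying: a-tobuv-mi-gup-m
1. f -> v, t -> d / V _ V: fires at position(s) 2: adobuvmigupm
2. o -> e, u -> i / F C0 _: fires at position(s) 10: adobuvmigipm
3. f -> v, k -> g, p -> b, s -> z, t -> d / V _ V: no change
surface: adobuvmigipm

cell CLASS=ki, CASE=em, GRD=ne, VEL=du:
underlying: rev-tobuv-un-gup-e
1. f -> v, t -> d / V _ V: no change
2. o -> e, u -> i / F C0 _: fires at position(s) 5: revtebuvungupe
3. f -> v, k -> g, p -> b, s -> z, t -> d / V _ V: fires at position(s) 13: revtebuvungube
surface: revtebuvungube


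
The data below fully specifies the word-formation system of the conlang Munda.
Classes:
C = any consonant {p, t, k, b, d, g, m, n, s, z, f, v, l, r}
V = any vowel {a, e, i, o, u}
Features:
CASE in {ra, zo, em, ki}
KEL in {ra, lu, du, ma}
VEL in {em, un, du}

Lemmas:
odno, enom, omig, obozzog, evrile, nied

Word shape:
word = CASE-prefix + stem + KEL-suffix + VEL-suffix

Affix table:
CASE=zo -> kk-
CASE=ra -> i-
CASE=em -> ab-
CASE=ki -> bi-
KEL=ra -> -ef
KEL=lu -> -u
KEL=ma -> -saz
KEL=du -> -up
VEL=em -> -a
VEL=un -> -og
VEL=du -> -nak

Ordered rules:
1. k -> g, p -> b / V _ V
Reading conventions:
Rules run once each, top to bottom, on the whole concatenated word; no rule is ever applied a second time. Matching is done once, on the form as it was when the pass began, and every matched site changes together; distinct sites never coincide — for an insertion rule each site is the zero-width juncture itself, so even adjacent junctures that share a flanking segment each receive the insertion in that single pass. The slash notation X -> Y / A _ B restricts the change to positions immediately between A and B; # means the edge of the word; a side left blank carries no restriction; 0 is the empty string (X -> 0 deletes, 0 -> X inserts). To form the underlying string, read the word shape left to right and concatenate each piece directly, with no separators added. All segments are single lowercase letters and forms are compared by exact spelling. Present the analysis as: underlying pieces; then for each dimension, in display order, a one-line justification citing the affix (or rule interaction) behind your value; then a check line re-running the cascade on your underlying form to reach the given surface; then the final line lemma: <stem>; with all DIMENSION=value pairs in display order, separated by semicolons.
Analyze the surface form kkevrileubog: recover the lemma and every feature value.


underlying: kk-evrile-up-og
CASE=zo - signalled by the affix kk-
KEL=du - signalled by the affix -up
VEL=un - signalled by the affix -og
check: kkevrileupog -> kkevrileubog
lemma: evrile; CASE=zo; KEL=du; VEL=un


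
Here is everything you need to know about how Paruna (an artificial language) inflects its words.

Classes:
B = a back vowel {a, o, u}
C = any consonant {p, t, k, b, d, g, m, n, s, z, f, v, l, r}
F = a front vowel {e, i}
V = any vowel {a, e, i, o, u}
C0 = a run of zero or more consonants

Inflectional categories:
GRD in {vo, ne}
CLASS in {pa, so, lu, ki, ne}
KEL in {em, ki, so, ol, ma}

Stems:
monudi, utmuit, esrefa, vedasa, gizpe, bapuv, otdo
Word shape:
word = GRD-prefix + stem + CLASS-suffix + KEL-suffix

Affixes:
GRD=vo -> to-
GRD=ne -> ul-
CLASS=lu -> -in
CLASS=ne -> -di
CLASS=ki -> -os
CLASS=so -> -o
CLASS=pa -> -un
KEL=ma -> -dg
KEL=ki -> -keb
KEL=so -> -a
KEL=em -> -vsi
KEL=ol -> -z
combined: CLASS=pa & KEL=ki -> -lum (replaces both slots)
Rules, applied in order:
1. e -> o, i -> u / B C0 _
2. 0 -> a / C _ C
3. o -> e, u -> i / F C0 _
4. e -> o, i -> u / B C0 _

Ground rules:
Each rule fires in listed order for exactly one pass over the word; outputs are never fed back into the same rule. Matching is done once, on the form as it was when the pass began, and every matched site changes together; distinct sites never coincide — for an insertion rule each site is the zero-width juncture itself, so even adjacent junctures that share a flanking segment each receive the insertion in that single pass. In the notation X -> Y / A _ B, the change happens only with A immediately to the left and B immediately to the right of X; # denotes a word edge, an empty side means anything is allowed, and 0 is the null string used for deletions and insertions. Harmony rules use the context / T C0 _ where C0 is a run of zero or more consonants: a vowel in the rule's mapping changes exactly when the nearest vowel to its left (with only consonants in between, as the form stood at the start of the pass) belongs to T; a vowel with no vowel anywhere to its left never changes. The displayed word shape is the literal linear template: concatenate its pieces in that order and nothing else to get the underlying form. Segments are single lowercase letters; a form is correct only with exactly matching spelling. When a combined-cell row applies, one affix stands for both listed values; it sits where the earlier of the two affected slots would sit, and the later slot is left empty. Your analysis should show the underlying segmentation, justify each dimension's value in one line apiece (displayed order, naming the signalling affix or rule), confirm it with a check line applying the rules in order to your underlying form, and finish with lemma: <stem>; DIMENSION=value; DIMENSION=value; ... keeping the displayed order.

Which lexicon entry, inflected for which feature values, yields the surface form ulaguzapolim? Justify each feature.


underlying: ul-gizpe-lum
GRD=ne - signalled by the affix ul-
CLASS=pa - signalled by the combined affix row
KEL=ki - signalled by the combined affix row
check: ulgizpelum -> ulguzpelum -> ulaguzapelum -> ulaguzapelim -> ulaguzapolim
lemma: gizpe; GRD=ne; CLASS=pa; KEL=ki


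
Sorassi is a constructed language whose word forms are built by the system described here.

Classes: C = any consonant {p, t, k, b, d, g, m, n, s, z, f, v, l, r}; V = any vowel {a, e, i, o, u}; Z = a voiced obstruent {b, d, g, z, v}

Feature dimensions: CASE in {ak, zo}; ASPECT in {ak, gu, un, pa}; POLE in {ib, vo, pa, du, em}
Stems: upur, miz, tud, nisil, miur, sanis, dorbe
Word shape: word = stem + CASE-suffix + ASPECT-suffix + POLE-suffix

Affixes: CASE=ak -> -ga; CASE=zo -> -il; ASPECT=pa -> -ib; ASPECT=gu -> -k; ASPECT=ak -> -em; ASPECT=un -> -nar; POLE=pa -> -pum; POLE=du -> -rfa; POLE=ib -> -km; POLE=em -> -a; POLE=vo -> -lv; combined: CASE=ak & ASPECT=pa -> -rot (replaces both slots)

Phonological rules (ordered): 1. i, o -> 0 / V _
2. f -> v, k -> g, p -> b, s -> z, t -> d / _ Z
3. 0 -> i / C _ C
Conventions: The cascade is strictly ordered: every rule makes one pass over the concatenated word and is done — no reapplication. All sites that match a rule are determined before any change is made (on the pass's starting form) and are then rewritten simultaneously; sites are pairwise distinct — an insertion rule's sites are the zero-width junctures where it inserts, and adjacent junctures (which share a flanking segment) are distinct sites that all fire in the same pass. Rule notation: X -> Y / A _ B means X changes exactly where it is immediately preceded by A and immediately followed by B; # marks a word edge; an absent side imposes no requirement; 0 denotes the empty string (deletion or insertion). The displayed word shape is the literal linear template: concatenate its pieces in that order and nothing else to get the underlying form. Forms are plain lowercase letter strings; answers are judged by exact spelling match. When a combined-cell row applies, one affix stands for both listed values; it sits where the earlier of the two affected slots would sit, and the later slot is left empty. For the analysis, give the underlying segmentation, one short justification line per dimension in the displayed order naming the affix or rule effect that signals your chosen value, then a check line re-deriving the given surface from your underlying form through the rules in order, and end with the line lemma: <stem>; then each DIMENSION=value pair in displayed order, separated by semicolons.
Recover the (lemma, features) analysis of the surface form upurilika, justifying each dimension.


underlying: upur-il-k-a
CASE=zo - signalled by the affix -il
ASPECT=gu - signalled by the affix -k
POLE=em - signalled by the affix -a
check: upurilka -> upurilka -> upurilka -> upurilika
lemma: upur; CASE=zo; ASPECT=gu; POLE=em


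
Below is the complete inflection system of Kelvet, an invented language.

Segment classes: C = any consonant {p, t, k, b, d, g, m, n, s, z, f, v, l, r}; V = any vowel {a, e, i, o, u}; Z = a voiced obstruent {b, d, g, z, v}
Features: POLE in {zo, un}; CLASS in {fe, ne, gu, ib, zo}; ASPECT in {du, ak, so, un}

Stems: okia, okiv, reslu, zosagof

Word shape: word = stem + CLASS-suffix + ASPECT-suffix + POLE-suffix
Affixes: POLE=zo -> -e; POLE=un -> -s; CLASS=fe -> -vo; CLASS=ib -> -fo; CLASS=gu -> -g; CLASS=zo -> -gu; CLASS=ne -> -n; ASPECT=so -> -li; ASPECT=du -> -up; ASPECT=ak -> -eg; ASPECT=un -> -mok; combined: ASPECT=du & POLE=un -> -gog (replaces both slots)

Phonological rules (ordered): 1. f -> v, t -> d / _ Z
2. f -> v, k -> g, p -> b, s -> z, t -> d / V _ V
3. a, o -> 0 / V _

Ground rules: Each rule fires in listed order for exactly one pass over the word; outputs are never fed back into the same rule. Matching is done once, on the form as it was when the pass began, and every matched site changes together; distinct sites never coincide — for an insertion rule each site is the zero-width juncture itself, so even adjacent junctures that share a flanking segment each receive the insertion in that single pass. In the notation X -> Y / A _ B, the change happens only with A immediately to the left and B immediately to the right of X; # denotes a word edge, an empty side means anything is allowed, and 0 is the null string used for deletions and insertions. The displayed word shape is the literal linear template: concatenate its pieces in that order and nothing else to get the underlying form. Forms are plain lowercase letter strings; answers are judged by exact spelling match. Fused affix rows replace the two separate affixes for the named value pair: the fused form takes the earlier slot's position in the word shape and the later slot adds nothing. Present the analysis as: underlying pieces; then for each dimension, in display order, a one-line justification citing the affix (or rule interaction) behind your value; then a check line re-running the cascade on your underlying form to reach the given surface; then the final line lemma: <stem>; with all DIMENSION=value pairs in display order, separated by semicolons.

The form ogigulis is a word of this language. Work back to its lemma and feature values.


underlying: okia-gu-li-s
POLE=un - signalled by the affix -s
CLASS=zo - signalled by the affix -gu
ASPECT=so - signalled by the affix -li
check: okiagulis -> okiagulis -> ogiagulis -> ogigulis
lemma: okia; POLE=un; CLASS=zo; ASPECT=so


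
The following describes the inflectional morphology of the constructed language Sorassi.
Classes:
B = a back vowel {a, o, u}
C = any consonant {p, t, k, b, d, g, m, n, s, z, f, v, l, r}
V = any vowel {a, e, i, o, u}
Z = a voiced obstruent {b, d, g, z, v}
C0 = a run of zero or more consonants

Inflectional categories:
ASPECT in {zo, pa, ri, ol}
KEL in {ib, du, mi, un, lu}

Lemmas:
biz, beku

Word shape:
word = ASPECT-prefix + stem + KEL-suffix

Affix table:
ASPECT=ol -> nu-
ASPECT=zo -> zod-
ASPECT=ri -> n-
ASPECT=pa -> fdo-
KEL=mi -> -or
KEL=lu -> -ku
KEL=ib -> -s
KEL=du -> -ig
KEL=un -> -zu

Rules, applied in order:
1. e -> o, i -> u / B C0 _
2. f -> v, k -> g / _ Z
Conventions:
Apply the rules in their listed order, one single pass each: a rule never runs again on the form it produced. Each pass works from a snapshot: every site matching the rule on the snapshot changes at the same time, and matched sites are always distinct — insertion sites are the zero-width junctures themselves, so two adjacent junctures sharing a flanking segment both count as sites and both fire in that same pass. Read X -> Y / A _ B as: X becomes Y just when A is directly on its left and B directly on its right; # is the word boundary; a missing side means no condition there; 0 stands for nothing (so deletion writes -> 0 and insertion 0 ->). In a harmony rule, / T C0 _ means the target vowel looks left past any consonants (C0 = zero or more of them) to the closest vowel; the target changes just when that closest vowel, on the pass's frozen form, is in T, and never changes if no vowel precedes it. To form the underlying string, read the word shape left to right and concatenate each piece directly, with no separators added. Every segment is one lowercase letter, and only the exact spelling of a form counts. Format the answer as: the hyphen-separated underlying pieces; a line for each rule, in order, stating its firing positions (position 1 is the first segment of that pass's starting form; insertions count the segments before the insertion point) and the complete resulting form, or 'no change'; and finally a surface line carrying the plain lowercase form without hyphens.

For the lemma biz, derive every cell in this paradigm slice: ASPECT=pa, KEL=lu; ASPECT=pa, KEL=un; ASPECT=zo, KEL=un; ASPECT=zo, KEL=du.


cell ASPECT=pa, KEL=lu:
underlying: fdo-biz-ku
1. e -> o, i -> u / B C0 _: fires at position(s) 5: fdobuzku
2. f -> v, k -> g / _ Z: fires at position(s) 1: vdobuzku
surface: vdobuzku

cell ASPECT=pa, KEL=un:
underlying: fdo-biz-zu
1. e -> o, i -> u / B C0 _: fires at position(s) 5: fdobuzzu
2. f -> v, k -> g / _ Z: fires at position(s) 1: vdobuzzu
surface: vdobuzzu

cell ASPECT=zo, KEL=un:
underlying: zod-biz-zu
1. e -> o, i -> u / B C0 _: fires at position(s) 5: zodbuzzu
2. f -> v, k -> g / _ Z: no change
surface: zodbuzzu

cell ASPECT=zo, KEL=du:
underlying: zod-biz-ig
1. e -> o, i -> u / B C0 _: fires at position(s) 5: zodbuzig
2. f -> v, k -> g / _ Z: no change
surface: zodbuzig


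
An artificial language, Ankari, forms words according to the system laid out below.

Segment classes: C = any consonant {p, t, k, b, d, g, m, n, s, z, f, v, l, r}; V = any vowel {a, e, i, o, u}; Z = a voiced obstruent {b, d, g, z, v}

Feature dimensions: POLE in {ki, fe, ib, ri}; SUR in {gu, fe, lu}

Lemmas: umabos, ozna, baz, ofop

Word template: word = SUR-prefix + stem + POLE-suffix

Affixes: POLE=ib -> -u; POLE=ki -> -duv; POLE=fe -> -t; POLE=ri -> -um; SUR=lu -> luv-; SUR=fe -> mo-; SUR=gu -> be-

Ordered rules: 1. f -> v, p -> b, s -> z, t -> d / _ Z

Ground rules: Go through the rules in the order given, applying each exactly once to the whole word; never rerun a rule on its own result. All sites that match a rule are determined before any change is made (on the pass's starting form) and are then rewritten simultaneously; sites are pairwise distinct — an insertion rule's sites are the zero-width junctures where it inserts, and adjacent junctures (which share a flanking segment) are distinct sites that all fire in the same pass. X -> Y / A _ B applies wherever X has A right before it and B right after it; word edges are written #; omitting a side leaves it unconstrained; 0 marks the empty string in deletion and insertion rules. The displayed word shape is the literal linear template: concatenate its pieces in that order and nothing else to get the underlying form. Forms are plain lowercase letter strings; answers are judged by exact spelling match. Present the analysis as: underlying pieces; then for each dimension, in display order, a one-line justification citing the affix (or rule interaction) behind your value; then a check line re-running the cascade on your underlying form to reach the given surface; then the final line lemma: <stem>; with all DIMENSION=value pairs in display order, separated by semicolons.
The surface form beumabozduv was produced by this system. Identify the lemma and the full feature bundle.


underlying: be-umabos-duv
POLE=ki - signalled by the affix -duv
SUR=gu - signalled by the affix be-
check: beumabosduv -> beumabozduv
lemma: umabos; POLE=ki; SUR=gu


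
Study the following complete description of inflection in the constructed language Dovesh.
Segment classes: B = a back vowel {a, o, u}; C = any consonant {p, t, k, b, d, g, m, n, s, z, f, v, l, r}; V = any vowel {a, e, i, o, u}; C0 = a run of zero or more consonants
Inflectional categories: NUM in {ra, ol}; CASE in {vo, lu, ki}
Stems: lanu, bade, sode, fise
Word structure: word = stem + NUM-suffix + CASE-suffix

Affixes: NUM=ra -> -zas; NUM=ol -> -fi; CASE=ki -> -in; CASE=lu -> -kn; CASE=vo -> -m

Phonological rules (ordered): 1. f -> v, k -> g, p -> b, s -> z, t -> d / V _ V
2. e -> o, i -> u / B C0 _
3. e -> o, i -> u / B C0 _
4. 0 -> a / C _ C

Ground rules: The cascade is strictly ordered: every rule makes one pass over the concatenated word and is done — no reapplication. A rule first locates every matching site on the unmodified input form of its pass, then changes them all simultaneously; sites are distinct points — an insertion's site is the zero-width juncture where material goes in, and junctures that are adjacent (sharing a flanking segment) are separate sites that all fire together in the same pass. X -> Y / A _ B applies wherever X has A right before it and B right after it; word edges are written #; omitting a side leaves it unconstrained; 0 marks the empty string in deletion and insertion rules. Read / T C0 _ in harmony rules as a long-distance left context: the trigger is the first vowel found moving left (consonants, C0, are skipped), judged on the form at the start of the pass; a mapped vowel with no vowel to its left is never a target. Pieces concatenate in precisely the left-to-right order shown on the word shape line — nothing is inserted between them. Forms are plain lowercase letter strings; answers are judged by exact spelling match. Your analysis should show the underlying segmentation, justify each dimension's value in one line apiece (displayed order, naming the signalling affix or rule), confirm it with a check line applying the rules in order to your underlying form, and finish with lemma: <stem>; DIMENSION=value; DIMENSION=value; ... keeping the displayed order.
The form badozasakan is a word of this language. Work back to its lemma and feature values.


underlying: bade-zas-kn
NUM=ra - signalled by the affix -zas
CASE=lu - signalled by the affix -kn
check: badezaskn -> badezaskn -> badozaskn -> badozaskn -> badozasakan
lemma: bade; NUM=ra; CASE=lu
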